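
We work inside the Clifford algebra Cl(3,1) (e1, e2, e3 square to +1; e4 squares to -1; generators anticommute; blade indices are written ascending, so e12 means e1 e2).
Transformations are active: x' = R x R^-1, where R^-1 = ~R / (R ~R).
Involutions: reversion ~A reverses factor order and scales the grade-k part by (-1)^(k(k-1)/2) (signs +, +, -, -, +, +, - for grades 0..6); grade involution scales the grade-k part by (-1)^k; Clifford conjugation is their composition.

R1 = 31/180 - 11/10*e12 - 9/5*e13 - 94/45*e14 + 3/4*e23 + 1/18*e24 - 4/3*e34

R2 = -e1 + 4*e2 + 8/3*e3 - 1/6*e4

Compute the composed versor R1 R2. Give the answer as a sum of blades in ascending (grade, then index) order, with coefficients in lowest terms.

Distribute over the terms of R2 (each basis-blade product reordered to ascending indices, repeated generators contracted through their squares):
R1 (-e1) = -31/180*e1 - 11/10*e2 - 9/5*e3 - 94/45*e4 - 3/4*e123 - 1/18*e124 + 4/3*e134
R1 (4*e2) = -22/5*e1 + 31/45*e2 - 3*e3 - 2/9*e4 + 36/5*e123 + 376/45*e124 - 16/3*e234
R1 (8/3*e3) = -24/5*e1 + 2*e2 + 62/135*e3 + 32/9*e4 - 44/15*e123 + 752/135*e134 - 4/27*e234
R1 (-1/6*e4) = -47/135*e1 + 1/108*e2 - 2/9*e3 - 31/1080*e4 + 11/60*e124 + 3/10*e134 - 1/8*e234
Summing the partial products and collecting blades:
Answer: -5249/540*e1 + 863/540*e2 - 616/135*e3 + 1313/1080*e4 + 211/60*e123 + 509/60*e124 + 389/54*e134 - 1211/216*e234


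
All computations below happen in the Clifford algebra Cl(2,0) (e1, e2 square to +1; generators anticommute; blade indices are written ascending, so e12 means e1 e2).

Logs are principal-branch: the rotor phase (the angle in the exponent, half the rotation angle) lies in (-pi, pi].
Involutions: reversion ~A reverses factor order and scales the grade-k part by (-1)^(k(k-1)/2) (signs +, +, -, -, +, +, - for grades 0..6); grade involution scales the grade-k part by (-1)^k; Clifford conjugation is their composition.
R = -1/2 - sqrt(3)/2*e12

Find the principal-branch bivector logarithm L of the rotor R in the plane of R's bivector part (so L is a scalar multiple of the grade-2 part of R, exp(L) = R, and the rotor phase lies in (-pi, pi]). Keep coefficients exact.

The scalar part of R is -1/2, which pins the rotor phase on the principal branch; dividing the bivector part by the sine of that phase recovers the unit plane, and L is the phase times that plane.
Concretely: cos(phase) = -1/2 gives phase = ±2*pi/3, and since phase/sin(phase) is even the sign is immaterial: L = (phase/sin(phase)) * <R>_2 = (4*sqrt(3)*pi/9) * <R>_2.
Answer: -2*pi/3*e12


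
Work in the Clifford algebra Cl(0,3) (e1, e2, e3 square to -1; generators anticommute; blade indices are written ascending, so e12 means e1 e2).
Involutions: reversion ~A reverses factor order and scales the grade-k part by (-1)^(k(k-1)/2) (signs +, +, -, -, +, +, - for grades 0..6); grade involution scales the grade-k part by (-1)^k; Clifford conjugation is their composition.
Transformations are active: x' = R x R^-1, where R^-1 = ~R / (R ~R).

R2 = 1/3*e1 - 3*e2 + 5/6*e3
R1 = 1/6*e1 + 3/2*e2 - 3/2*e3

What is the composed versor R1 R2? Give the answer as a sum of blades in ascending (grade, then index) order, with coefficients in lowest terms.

Distribute over the terms of R1 (each basis-blade product reordered to ascending indices, repeated generators contracted through their squares):
(1/6*e1) R2 = -1/18 - 1/2*e12 + 5/36*e13
(3/2*e2) R2 = 9/2 - 1/2*e12 + 5/4*e23
(-3/2*e3) R2 = 5/4 + 1/2*e13 - 9/2*e23
Summing the partial products and collecting blades:
Answer: 205/36 - e12 + 23/36*e13 - 13/4*e23


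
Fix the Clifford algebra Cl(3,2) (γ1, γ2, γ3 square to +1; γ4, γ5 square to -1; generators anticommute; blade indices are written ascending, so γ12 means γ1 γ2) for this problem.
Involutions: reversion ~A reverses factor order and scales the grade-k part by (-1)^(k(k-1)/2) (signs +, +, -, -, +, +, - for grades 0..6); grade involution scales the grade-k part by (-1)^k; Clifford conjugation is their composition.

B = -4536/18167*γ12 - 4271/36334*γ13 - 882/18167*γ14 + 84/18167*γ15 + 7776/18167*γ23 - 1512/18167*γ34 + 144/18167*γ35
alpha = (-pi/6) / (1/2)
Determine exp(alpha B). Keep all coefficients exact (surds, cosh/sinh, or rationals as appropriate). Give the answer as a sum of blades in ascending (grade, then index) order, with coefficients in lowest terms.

B^2 term by term: the squares give (-4536/18167)^2*(γ12)^2 + (-4271/36334)^2*(γ13)^2 + (-882/18167)^2*(γ14)^2 + (84/18167)^2*(γ15)^2 + (7776/18167)^2*(γ23)^2 + (-1512/18167)^2*(γ34)^2 + (144/18167)^2*(γ35)^2 = 20575296/330039889*(-1) + 18241441/1320159556*(-1) + 777924/330039889*(+1) + 7056/330039889*(+1) + 60466176/330039889*(-1) + 2286144/330039889*(+1) + 20736/330039889*(+1) = -1/4 (each basis 2-blade squares to minus the product of its generators' squares); cross terms between blades sharing an index anticommute and cancel; the commuting (index-disjoint) pairs give grade-4 terms 2*c*c'*(blade product), which cancel blade by blade — γ1234: 13716864/330039889 - 13716864/330039889 = 0; γ1235: -1306368/330039889 + 1306368/330039889 = 0; γ1345: 254016/330039889 - 254016/330039889 = 0 — confirming B is simple. So B^2 = -1/4.
B^2 = -1/4 — the series telescopes trigonometrically here: l = 1/2, alpha*l = -pi/6, so exp(alpha B) = cos(-pi/6) + (sin(-pi/6)/(1/2))*B = sqrt(3)/2 + (-1)*B.
Answer: sqrt(3)/2 + 4536/18167*γ12 + 4271/36334*γ13 + 882/18167*γ14 - 84/18167*γ15 - 7776/18167*γ23 + 1512/18167*γ34 - 144/18167*γ35


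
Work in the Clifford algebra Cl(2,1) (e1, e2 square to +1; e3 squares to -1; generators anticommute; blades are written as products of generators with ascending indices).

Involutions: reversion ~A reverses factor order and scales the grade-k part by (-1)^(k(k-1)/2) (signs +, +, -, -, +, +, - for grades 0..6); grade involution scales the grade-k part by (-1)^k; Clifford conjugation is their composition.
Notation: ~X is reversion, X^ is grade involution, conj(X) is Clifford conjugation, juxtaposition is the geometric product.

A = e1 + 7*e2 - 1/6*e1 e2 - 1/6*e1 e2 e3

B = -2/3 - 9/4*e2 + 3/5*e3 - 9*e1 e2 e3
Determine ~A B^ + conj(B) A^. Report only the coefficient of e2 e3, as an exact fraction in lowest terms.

first term: 69/4 - 7/24*e1 - 14/3*e2 - 3/2*e3 + 403/180*e1 e2 - 2559/40*e1 e3 + 24/5*e2 e3 - 19/90*e1 e2 e3
second term: -69/4 + 25/24*e1 + 14/3*e2 - 3/2*e3 + 443/180*e1 e2 - 2559/40*e1 e3 + 24/5*e2 e3 - 1/90*e1 e2 e3
Answer: 48/5


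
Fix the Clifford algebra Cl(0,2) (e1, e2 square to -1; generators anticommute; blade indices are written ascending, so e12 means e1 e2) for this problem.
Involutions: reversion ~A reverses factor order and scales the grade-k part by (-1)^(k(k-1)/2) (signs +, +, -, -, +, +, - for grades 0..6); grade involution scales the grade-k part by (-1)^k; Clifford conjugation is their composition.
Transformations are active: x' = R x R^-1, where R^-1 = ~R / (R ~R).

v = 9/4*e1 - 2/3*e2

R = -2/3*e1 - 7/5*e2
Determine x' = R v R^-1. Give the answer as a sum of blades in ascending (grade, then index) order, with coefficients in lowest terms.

~R = -2/3*e1 - 7/5*e2, and R ~R = -541/225, so R^-1 = ~R / (-541/225).
R v = 17/30 + 647/180*e12
Answer: -4189/2164*e1 + 2153/1623*e2


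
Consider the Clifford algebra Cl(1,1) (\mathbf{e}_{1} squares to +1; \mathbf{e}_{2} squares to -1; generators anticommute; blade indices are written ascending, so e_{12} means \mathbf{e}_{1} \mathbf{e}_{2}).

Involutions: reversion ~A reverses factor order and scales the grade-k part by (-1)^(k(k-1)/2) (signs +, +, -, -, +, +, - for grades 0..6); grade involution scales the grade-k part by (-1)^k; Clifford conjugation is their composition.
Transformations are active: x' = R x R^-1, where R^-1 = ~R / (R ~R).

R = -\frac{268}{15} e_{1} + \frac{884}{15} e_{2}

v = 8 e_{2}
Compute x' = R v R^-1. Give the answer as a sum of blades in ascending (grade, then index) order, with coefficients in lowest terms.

~R = -\frac{268}{15} e_{1} + \frac{884}{15} e_{2}, and R ~R = -\frac{78848}{25}, so R^-1 = ~R / (-\frac{78848}{25}).
R v = -\frac{7072}{15} - \frac{2144}{15} e_{12}
Answer: -\frac{14807}{2772} e_{1} + \frac{26665}{2772} e_{2}


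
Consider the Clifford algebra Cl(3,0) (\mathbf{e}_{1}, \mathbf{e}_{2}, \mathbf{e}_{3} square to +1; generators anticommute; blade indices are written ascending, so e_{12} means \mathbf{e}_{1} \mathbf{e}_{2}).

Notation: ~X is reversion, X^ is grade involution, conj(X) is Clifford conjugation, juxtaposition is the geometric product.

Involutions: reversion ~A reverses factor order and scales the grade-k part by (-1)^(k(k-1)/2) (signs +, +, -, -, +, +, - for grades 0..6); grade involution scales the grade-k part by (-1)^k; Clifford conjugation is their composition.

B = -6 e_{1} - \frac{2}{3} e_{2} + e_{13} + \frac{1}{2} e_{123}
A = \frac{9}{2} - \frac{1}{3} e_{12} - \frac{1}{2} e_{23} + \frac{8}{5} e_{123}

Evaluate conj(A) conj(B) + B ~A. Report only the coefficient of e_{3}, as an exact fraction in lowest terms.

first term: -\frac{4}{5} + \frac{971}{36} e_{1} - \frac{3}{5} e_{2} - \frac{1}{2} e_{3} - \frac{1}{2} e_{12} - \frac{167}{30} e_{13} + \frac{149}{15} e_{23} + \frac{21}{4} e_{123}
second term: \frac{4}{5} - \frac{973}{36} e_{1} - \frac{33}{5} e_{2} - \frac{1}{2} e_{3} - \frac{1}{2} e_{12} + \frac{103}{30} e_{13} + \frac{149}{15} e_{23} - \frac{3}{4} e_{123}
Answer: -1


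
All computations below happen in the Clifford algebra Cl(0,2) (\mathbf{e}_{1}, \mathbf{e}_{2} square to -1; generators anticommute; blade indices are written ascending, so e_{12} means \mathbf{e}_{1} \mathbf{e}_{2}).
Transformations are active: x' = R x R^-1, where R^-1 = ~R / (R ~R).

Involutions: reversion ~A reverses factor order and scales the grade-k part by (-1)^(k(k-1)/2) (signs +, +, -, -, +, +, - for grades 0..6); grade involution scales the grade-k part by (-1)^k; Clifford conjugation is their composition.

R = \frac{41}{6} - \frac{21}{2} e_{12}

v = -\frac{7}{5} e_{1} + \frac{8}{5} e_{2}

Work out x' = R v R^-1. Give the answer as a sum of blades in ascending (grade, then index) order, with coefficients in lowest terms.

~R = \frac{41}{6} + \frac{21}{2} e_{12}, and R ~R = \frac{2825}{18}, so R^-1 = ~R / (\frac{2825}{18}).
R v = \frac{217}{30} e_{1} + \frac{769}{30} e_{2}
Answer: \frac{28672}{14125} e_{1} + \frac{8929}{14125} e_{2}


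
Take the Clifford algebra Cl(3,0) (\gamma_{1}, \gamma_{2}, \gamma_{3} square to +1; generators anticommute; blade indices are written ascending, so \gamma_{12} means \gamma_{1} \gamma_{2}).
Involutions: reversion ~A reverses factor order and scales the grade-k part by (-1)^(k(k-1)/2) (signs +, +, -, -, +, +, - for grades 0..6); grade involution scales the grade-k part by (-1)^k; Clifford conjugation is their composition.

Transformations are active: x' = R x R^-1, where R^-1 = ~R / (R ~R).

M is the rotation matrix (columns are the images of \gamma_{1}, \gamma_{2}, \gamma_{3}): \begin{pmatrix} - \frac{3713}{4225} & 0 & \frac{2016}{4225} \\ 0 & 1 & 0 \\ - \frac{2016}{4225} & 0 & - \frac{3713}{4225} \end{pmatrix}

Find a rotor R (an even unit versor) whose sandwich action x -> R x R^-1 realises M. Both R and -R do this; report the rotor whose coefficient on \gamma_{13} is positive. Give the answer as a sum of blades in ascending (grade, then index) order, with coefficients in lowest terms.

Method: write R = a + b12*\gamma_{12} + b13*\gamma_{13} + b23*\gamma_{23} with a^2 + b12^2 + b13^2 + b23^2 = 1 (so R^-1 = ~R). Expanding the columns R e_j ~R gives tr M = 4a^2 - 1 and, from the antisymmetric part, M21 - M12 = -4a*b12, M13 - M31 = 4a*b13, M32 - M23 = -4a*b23.
Here tr M = -\frac{3201}{4225}, so a^2 = (1 + tr M)/4 = \frac{256}{4225} and a = ±\frac{16}{65}. Taking a = \frac{16}{65}: M21 - M12 = 0, M13 - M31 = \frac{4032}{4225}, M32 - M23 = 0, giving b12 = 0, b13 = \frac{63}{65}, b23 = 0, i.e. R = \frac{16}{65} + \frac{63}{65} \gamma_{13}.
Its \gamma_{13} coefficient is already positive.
Answer: \frac{16}{65} + \frac{63}{65} \gamma_{13}. Why the constraint matters: R and -R act identically through the sandwich — M has trace -\frac{3201}{4225} either way — so only the sign condition on \gamma_{13} picks one of the two preimages.


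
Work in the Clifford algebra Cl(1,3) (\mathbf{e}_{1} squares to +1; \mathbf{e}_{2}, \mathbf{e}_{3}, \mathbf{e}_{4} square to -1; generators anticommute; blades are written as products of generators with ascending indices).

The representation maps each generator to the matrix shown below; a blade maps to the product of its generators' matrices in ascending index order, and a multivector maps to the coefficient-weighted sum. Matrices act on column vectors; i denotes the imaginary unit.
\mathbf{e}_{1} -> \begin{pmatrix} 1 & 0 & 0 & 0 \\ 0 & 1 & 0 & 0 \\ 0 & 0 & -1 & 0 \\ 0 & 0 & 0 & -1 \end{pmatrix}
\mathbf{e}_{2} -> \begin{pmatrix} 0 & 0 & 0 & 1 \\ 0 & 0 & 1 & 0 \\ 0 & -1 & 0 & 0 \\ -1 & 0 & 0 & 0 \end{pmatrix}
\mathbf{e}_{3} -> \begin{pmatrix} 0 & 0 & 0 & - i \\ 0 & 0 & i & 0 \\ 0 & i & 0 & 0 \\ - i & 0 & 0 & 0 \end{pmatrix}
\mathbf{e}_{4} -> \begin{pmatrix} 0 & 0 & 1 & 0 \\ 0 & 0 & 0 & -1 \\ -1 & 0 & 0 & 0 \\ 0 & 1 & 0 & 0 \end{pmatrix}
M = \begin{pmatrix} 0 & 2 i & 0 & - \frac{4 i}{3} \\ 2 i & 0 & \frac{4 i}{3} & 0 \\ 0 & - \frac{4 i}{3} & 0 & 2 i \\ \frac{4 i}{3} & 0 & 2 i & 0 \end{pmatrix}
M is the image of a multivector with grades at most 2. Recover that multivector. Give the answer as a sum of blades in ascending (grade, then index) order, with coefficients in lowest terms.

Method: the blade images are trace-orthogonal — tr(rho(e_A) rho(e_B)^-1) = 4 if A = B and 0 otherwise — and rho(e_A)^-1 = (e_A)^2 * rho(e_A) with (e_A)^2 = +1 or -1, so the coefficient of e_A in the preimage is (e_A)^2 * tr(M rho(e_A))/4.
Nonzero projections over blades of grade <= 2: e_{1} e_{3}: (e_{1} e_{3})^2 = +1, tr(M rho(e_{1} e_{3})) = \frac{16}{3}, coefficient \frac{4}{3}; e_{3} e_{4}: (e_{3} e_{4})^2 = -1, tr(M rho(e_{3} e_{4})) = 8, coefficient -2. Every other blade of grade <= 2 projects to 0.
Answer: \frac{4}{3} e_{1} e_{3} - 2 e_{3} e_{4}


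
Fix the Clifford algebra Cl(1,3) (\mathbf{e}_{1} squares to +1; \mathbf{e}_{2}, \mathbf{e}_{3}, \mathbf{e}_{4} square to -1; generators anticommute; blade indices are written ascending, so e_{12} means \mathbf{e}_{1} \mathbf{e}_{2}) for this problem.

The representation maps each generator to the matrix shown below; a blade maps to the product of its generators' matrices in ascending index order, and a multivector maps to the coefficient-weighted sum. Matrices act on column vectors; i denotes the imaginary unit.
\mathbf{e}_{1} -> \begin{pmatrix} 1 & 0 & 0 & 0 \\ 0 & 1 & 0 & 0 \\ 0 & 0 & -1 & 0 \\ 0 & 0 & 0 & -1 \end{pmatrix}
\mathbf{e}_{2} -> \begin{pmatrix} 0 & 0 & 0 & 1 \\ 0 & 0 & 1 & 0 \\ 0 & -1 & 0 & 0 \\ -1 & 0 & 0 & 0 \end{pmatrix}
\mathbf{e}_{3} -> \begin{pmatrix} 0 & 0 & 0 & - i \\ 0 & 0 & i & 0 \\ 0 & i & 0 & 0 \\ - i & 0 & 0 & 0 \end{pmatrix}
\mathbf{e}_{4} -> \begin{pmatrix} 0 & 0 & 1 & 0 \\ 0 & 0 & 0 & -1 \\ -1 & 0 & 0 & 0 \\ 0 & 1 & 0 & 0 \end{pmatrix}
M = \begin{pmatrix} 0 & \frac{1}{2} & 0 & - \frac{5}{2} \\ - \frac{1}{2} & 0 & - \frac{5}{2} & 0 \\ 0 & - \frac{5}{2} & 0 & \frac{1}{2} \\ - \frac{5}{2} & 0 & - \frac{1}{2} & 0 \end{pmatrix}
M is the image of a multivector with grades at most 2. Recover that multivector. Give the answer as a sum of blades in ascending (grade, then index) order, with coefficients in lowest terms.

Method: the blade images are trace-orthogonal — tr(rho(e_A) rho(e_B)^-1) = 4 if A = B and 0 otherwise — and rho(e_A)^-1 = (e_A)^2 * rho(e_A) with (e_A)^2 = +1 or -1, so the coefficient of e_A in the preimage is (e_A)^2 * tr(M rho(e_A))/4.
Nonzero projections over blades of grade <= 2: e_{12}: (e_{12})^2 = +1, tr(M rho(e_{12})) = -10, coefficient -\frac{5}{2}; e_{24}: (e_{24})^2 = -1, tr(M rho(e_{24})) = -2, coefficient \frac{1}{2}. Every other blade of grade <= 2 projects to 0.
Answer: -\frac{5}{2} e_{12} + \frac{1}{2} e_{24}


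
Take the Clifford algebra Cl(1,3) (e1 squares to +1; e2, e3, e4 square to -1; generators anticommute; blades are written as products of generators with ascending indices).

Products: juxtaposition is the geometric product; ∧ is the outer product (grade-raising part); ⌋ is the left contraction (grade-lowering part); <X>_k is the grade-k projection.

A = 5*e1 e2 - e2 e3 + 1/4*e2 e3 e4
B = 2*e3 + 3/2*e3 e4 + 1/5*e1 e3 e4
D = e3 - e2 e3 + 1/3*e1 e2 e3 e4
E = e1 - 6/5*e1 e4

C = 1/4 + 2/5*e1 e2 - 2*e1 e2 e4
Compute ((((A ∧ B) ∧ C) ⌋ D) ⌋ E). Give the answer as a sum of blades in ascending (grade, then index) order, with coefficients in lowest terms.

step 1: 10*e1 e2 e3 + 15/2*e1 e2 e3 e4
step 2: 5/2*e1 e2 e3 + 15/8*e1 e2 e3 e4
step 3: -5/8 - 5/6*e4
step 4: 3/8*e1 + 3/4*e1 e4
Answer: 3/8*e1 + 3/4*e1 e4


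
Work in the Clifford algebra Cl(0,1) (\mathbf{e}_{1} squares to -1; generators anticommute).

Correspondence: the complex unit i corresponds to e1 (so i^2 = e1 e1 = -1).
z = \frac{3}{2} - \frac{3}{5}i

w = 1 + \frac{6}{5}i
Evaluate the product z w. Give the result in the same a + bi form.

In blades: z = \frac{3}{2} - \frac{3}{5} e_{1}, w = 1 + \frac{6}{5} e_{1}.
Distribute z over w term by term (generator squares from the signature, products reordered to ascending indices): (\frac{3}{2})*w = \frac{3}{2} + \frac{9}{5} e_{1}; (-\frac{3}{5} e_{1})*w = \frac{18}{25} - \frac{3}{5} e_{1}.
Sum: \frac{111}{50} + \frac{6}{5} e_{1}; translating back through the correspondence:
Answer: \frac{111}{50} + \frac{6}{5}i


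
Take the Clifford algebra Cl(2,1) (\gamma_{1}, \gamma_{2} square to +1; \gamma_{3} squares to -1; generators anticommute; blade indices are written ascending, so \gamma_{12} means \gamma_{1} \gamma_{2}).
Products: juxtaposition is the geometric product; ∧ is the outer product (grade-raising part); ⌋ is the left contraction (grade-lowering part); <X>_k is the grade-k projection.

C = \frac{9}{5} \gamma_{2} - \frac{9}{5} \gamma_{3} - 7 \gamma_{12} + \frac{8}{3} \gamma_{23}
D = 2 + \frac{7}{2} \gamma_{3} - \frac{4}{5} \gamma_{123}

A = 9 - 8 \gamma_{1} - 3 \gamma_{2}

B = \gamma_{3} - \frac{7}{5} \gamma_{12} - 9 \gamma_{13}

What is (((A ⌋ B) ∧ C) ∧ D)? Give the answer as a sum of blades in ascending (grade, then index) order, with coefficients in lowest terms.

step 1: -\frac{21}{5} \gamma_{1} + \frac{56}{5} \gamma_{2} + 81 \gamma_{3} - \frac{63}{5} \gamma_{12} - 81 \gamma_{13}
step 2: -\frac{189}{25} \gamma_{12} + \frac{189}{25} \gamma_{13} - \frac{4149}{25} \gamma_{23} - \frac{10243}{25} \gamma_{123}
step 3: -\frac{378}{25} \gamma_{12} + \frac{378}{25} \gamma_{13} - \frac{8298}{25} \gamma_{23} - \frac{8459}{10} \gamma_{123}
Answer: -\frac{378}{25} \gamma_{12} + \frac{378}{25} \gamma_{13} - \frac{8298}{25} \gamma_{23} - \frac{8459}{10} \gamma_{123}


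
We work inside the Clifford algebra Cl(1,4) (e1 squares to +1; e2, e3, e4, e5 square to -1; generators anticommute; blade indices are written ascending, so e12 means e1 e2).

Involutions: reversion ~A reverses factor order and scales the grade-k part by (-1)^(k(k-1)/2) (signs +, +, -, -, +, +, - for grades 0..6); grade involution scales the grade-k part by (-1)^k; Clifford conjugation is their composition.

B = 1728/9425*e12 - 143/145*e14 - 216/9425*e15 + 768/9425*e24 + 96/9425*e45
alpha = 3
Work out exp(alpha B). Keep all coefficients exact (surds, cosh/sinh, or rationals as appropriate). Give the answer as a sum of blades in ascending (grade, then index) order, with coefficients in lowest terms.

B^2 term by term: the squares give (1728/9425)^2*(e12)^2 + (-143/145)^2*(e14)^2 + (-216/9425)^2*(e15)^2 + (768/9425)^2*(e24)^2 + (96/9425)^2*(e45)^2 = 2985984/88830625*(+1) + 20449/21025*(+1) + 46656/88830625*(+1) + 589824/88830625*(-1) + 9216/88830625*(-1) = 1 (each basis 2-blade squares to minus the product of its generators' squares); cross terms between blades sharing an index anticommute and cancel; the commuting (index-disjoint) pairs give grade-4 terms 2*c*c'*(blade product), which cancel blade by blade — e1245: 331776/88830625 - 331776/88830625 = 0 — confirming B is simple. So B^2 = 1.
B^2 = 1 — a positive square means the series sums to a boost: l = 1, alpha*l = 3, so exp(alpha B) = cosh(3) + (sinh(3)/1)*B = cosh(3) + (sinh(3))*B.
Answer: cosh(3) + 1728*sinh(3)/9425*e12 - 143*sinh(3)/145*e14 - 216*sinh(3)/9425*e15 + 768*sinh(3)/9425*e24 + 96*sinh(3)/9425*e45


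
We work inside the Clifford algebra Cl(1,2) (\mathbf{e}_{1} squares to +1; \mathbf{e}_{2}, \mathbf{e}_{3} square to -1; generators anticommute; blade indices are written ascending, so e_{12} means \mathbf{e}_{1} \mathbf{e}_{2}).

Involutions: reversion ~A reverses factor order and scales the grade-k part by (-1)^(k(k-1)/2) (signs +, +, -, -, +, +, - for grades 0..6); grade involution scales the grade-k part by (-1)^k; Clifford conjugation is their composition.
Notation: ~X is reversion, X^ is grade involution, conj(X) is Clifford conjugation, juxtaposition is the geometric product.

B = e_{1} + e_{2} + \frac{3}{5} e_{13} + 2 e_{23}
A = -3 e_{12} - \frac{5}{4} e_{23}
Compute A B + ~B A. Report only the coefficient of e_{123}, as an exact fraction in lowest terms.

first term: \frac{5}{2} + 3 e_{1} + 3 e_{2} - \frac{5}{4} e_{3} + \frac{3}{4} e_{12} + 6 e_{13} + \frac{9}{5} e_{23} - \frac{5}{4} e_{123}
second term: -\frac{5}{2} - 3 e_{1} - 3 e_{2} + \frac{5}{4} e_{3} + \frac{3}{4} e_{12} + 6 e_{13} + \frac{9}{5} e_{23} - \frac{5}{4} e_{123}
Answer: -\frac{5}{2}


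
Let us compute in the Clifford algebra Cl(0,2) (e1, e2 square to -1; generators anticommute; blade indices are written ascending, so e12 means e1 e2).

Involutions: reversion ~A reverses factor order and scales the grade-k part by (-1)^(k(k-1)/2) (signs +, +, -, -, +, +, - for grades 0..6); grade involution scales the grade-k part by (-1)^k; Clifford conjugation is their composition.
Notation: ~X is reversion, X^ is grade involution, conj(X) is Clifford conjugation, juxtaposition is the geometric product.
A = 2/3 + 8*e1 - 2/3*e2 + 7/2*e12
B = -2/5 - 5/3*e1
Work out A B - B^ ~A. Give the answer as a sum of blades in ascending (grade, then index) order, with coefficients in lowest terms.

first term: 196/15 - 194/45*e1 - 167/30*e2 - 113/45*e12
second term: -68/5 - 94/45*e1 + 61/10*e2 + 13/45*e12
Answer: 80/3 - 20/9*e1 - 35/3*e2 - 14/5*e12


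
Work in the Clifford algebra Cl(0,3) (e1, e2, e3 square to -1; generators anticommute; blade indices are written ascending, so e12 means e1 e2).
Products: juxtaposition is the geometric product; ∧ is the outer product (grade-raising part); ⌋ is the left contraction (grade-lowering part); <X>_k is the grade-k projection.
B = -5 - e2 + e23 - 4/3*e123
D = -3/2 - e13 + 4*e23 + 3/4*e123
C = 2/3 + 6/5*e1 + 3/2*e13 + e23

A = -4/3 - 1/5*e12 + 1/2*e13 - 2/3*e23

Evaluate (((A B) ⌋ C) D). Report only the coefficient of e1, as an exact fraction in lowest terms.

step 1: 22/3 - 49/45*e1 + 2/3*e2 + 2/5*e3 + 3/2*e12 - 23/10*e13 + 2*e23 + 41/18*e123
step 2: 6881/900 + 47/5*e1 + 2/5*e2 + 29/30*e3 + 11*e13 + 22/3*e23
step 3: -17881/600 - 617/30*e1 + 691/60*e2 + 127/20*e3 + 6073/120*e12 - 21461/900*e13 + 11279/900*e23 + 52481/1200*e123
Answer: -617/30


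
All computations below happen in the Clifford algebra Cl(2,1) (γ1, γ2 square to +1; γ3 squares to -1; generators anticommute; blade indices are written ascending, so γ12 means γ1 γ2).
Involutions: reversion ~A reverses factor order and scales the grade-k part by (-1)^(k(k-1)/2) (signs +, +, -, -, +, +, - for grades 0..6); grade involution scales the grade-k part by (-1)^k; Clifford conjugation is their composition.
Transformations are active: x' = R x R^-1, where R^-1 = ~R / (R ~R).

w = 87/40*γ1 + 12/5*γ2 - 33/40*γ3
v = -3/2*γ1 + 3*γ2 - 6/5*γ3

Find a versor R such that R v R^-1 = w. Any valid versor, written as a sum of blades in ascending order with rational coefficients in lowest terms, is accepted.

Construction: equal norms (both 981/100) license R = v + w = 27/40*γ1 + 27/5*γ2 - 81/40*γ3 — nothing changes along that direction, while (v - w)/2 changes sign, so v maps onto w.
Answer: 27/40*γ1 + 27/5*γ2 - 81/40*γ3


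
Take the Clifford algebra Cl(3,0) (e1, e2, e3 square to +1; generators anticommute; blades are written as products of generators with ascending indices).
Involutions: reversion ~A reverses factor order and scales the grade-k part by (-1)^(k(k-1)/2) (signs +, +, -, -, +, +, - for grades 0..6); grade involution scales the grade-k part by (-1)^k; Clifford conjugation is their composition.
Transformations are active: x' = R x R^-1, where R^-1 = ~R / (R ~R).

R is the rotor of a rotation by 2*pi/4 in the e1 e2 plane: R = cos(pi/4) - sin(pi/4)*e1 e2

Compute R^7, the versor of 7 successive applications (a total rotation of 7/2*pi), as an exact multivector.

Half-angle bookkeeping: 7 applications in e1 e2 add up to rotor phase 7*pi/4 = 7*pi/4, so R^7 = cos(7*pi/4) - sin(7*pi/4)*e1 e2.
cos(7*pi/4) = sqrt(2)/2 and sin(7*pi/4) = -sqrt(2)/2, so R^7 = sqrt(2)/2 + sqrt(2)/2*e1 e2. The net rotation is 3/2*pi (after discarding 1 full turn, each of which contributes a factor -1 to the rotor); the rotor keeps the half-angle phase exactly.
Answer: sqrt(2)/2 + sqrt(2)/2*e1 e2


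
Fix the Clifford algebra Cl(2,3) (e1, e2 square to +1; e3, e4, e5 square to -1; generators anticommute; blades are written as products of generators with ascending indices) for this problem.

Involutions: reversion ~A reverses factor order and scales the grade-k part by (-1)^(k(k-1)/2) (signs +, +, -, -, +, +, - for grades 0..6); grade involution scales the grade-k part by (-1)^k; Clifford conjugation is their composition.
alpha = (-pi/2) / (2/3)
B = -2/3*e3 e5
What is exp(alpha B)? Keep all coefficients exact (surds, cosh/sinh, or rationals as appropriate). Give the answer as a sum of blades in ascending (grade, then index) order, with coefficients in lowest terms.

B^2 = (-2/3)^2*(e3 e5)^2 = 4/9*(-1) = -4/9 (a basis 2-blade squares to minus the product of its generators' squares).
B^2 = -4/9 — a negative square means the series sums to a rotation: l = 2/3, alpha*l = -pi/2, so exp(alpha B) = cos(-pi/2) + (sin(-pi/2)/(2/3))*B = 0 + (-3/2)*B.
Answer: e3 e5


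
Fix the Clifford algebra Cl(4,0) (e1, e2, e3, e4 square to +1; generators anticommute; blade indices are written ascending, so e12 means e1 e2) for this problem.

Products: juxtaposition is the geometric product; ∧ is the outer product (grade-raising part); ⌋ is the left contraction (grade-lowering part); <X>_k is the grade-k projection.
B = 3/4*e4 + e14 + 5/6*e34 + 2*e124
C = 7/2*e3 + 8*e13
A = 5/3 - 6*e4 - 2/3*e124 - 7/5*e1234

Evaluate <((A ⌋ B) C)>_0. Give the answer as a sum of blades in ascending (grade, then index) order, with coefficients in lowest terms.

step 1: -19/6 + 6*e1 + 5*e3 + 5/4*e4 - 12*e12 + 5/3*e14 + 25/18*e34 + 10/3*e124
step 2: 35/2 - 40*e1 + 443/12*e3 - 175/36*e4 - 13/3*e13 - 100/9*e14 + 96*e23 + 215/24*e34 - 42*e123 + 25/6*e134 - 80/3*e234 - 35/3*e1234
step 3: 35/2
Answer: 35/2


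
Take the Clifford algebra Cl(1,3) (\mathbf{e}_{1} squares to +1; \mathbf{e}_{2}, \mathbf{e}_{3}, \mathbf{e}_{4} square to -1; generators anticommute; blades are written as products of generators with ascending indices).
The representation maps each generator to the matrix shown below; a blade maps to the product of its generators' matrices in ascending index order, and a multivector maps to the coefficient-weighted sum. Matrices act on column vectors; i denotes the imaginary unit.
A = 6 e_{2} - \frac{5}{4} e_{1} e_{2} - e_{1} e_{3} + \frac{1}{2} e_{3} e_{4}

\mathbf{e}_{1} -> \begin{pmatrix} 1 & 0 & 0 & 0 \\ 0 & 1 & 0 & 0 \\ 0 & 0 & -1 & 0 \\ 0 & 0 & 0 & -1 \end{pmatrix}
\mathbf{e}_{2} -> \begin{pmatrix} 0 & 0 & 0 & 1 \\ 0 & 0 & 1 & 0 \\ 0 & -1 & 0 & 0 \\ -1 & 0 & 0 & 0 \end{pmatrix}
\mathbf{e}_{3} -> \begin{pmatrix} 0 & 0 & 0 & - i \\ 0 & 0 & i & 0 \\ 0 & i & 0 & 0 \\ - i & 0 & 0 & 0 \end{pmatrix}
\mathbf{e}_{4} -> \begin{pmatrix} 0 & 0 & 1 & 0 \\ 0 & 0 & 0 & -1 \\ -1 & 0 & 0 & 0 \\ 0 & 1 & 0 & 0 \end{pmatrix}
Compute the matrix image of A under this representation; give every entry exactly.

Bivector images (products of the table entries): rho(e_{1} e_{2}) = rho(\mathbf{e}_{1})rho(\mathbf{e}_{2}) = \begin{pmatrix} 0 & 0 & 0 & 1 \\ 0 & 0 & 1 & 0 \\ 0 & 1 & 0 & 0 \\ 1 & 0 & 0 & 0 \end{pmatrix}; rho(e_{1} e_{3}) = rho(\mathbf{e}_{1})rho(\mathbf{e}_{3}) = \begin{pmatrix} 0 & 0 & 0 & - i \\ 0 & 0 & i & 0 \\ 0 & - i & 0 & 0 \\ i & 0 & 0 & 0 \end{pmatrix}; rho(e_{3} e_{4}) = rho(\mathbf{e}_{3})rho(\mathbf{e}_{4}) = \begin{pmatrix} 0 & - i & 0 & 0 \\ - i & 0 & 0 & 0 \\ 0 & 0 & 0 & - i \\ 0 & 0 & - i & 0 \end{pmatrix}.
M = (6)*rho(e_{2}) + (-\frac{5}{4})*rho(e_{1} e_{2}) + (-1)*rho(e_{1} e_{3}) + (\frac{1}{2})*rho(e_{3} e_{4}), summed entrywise:
Answer: \begin{pmatrix} 0 & - \frac{i}{2} & 0 & \frac{19}{4} + i \\ - \frac{i}{2} & 0 & \frac{19}{4} - i & 0 \\ 0 & - \frac{29}{4} + i & 0 & - \frac{i}{2} \\ - \frac{29}{4} - i & 0 & - \frac{i}{2} & 0 \end{pmatrix}


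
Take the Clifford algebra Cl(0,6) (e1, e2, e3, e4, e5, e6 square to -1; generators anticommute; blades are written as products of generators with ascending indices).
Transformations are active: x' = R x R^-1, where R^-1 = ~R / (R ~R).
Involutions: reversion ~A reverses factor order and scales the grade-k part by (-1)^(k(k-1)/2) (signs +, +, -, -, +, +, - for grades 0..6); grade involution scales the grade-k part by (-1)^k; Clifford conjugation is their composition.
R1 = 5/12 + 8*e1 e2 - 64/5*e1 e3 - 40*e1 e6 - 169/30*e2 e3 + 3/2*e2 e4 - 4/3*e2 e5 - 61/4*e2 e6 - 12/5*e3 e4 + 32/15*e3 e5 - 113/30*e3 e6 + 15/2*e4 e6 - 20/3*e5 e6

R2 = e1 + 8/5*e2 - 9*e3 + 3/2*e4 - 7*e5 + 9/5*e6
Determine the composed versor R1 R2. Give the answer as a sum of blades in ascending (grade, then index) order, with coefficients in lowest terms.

Distribute over the terms of R2 (each basis-blade product reordered to ascending indices, repeated generators contracted through their squares):
R1 (e1) = 5/12*e1 + 8*e2 - 64/5*e3 - 40*e6 - 169/30*e1 e2 e3 + 3/2*e1 e2 e4 - 4/3*e1 e2 e5 - 61/4*e1 e2 e6 - 12/5*e1 e3 e4 + 32/15*e1 e3 e5 - 113/30*e1 e3 e6 + 15/2*e1 e4 e6 - 20/3*e1 e5 e6
R1 (8/5*e2) = -64/5*e1 + 2/3*e2 - 676/75*e3 + 12/5*e4 - 32/15*e5 - 122/5*e6 + 512/25*e1 e2 e3 + 64*e1 e2 e6 - 96/25*e2 e3 e4 + 256/75*e2 e3 e5 - 452/75*e2 e3 e6 + 12*e2 e4 e6 - 32/3*e2 e5 e6
R1 (-9*e3) = -576/5*e1 - 507/10*e2 - 15/4*e3 + 108/5*e4 - 96/5*e5 + 339/10*e6 - 72*e1 e2 e3 - 360*e1 e3 e6 + 27/2*e2 e3 e4 - 12*e2 e3 e5 - 549/4*e2 e3 e6 - 135/2*e3 e4 e6 + 60*e3 e5 e6
R1 (3/2*e4) = -9/4*e2 + 18/5*e3 + 5/8*e4 + 45/4*e6 + 12*e1 e2 e4 - 96/5*e1 e3 e4 + 60*e1 e4 e6 - 169/20*e2 e3 e4 + 2*e2 e4 e5 + 183/8*e2 e4 e6 - 16/5*e3 e4 e5 + 113/20*e3 e4 e6 - 10*e4 e5 e6
R1 (-7*e5) = -28/3*e2 + 224/15*e3 - 35/12*e5 + 140/3*e6 - 56*e1 e2 e5 + 448/5*e1 e3 e5 - 280*e1 e5 e6 + 1183/30*e2 e3 e5 - 21/2*e2 e4 e5 - 427/4*e2 e5 e6 + 84/5*e3 e4 e5 - 791/30*e3 e5 e6 + 105/2*e4 e5 e6
R1 (9/5*e6) = 72*e1 + 549/20*e2 + 339/50*e3 - 27/2*e4 + 12*e5 + 3/4*e6 + 72/5*e1 e2 e6 - 576/25*e1 e3 e6 - 507/50*e2 e3 e6 + 27/10*e2 e4 e6 - 12/5*e2 e5 e6 - 108/25*e3 e4 e6 + 96/25*e3 e5 e6
Summing the partial products and collecting blades:
Answer: -667/12*e1 - 157/6*e2 - 1/4*e3 + 89/8*e4 - 49/4*e5 + 169/6*e6 - 8573/150*e1 e2 e3 + 27/2*e1 e2 e4 - 172/3*e1 e2 e5 + 1263/20*e1 e2 e6 - 108/5*e1 e3 e4 + 1376/15*e1 e3 e5 - 58021/150*e1 e3 e6 + 135/2*e1 e4 e6 - 860/3*e1 e5 e6 + 121/100*e2 e3 e4 + 4627/150*e2 e3 e5 - 1841/12*e2 e3 e6 - 17/2*e2 e4 e5 + 1503/40*e2 e4 e6 - 7189/60*e2 e5 e6 + 68/5*e3 e4 e5 - 6617/100*e3 e4 e6 + 5621/150*e3 e5 e6 + 85/2*e4 e5 e6


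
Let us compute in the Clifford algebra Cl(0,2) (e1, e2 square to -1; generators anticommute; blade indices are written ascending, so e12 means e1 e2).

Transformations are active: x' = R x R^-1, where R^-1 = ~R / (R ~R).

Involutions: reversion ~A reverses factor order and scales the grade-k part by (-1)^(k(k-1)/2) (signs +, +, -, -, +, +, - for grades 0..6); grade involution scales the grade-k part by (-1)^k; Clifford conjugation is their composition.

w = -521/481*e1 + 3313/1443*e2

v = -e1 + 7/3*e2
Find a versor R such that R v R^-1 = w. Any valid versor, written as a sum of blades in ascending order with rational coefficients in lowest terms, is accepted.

A norm check does it: q(v) = q(w) = -58/9, hence R = v + w = -1002/481*e1 + 6680/1443*e2 realises the map — parallel part kept, (v - w)/2 negated, v carried to w.
Answer: -1002/481*e1 + 6680/1443*e2


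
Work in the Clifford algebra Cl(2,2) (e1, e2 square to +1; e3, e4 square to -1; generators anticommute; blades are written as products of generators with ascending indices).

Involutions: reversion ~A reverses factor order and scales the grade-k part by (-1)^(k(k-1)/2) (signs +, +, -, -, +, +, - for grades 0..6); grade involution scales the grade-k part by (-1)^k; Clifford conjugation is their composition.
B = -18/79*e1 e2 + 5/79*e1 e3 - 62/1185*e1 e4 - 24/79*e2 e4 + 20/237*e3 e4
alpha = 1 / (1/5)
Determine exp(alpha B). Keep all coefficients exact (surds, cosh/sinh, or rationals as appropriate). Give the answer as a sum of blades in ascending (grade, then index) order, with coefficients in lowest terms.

B^2 term by term: the squares give (-18/79)^2*(e1 e2)^2 + (5/79)^2*(e1 e3)^2 + (-62/1185)^2*(e1 e4)^2 + (-24/79)^2*(e2 e4)^2 + (20/237)^2*(e3 e4)^2 = 324/6241*(-1) + 25/6241*(+1) + 3844/1404225*(+1) + 576/6241*(+1) + 400/56169*(-1) = 1/25 (each basis 2-blade squares to minus the product of its generators' squares); cross terms between blades sharing an index anticommute and cancel; the commuting (index-disjoint) pairs give grade-4 terms 2*c*c'*(blade product), which cancel blade by blade — e1 e2 e3 e4: -240/6241 + 240/6241 = 0 — confirming B is simple. So B^2 = 1/25.
B^2 = 1/25 — B^2 > 0, so the exponential closes hyperbolically: l = 1/5, alpha*l = 1, so exp(alpha B) = cosh(1) + (sinh(1)/(1/5))*B = cosh(1) + (5*sinh(1))*B.
Answer: cosh(1) - 90*sinh(1)/79*e1 e2 + 25*sinh(1)/79*e1 e3 - 62*sinh(1)/237*e1 e4 - 120*sinh(1)/79*e2 e4 + 100*sinh(1)/237*e3 e4


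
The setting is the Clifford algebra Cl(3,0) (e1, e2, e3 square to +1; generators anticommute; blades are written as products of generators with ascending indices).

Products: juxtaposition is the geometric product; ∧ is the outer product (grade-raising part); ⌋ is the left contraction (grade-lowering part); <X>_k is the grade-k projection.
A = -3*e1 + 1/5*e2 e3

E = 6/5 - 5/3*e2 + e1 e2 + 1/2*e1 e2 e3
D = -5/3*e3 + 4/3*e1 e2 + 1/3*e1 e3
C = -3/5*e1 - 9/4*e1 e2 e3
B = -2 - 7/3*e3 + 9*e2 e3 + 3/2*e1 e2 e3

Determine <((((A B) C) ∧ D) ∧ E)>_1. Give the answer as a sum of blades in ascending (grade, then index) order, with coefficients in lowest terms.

step 1: -9/5 + 57/10*e1 - 7/15*e2 + 7*e1 e3 - 49/10*e2 e3 - 27*e1 e2 e3
step 2: -6417/100 - 1989/200*e1 - 63/4*e2 + 21/5*e3 - 7/25*e1 e2 - 21/20*e1 e3 + 27/8*e2 e3 + 699/100*e1 e2 e3
step 3: 2139/20*e3 - 2139/25*e1 e2 - 963/200*e1 e3 + 105/4*e2 e3 + 679/60*e1 e2 e3
step 4: 6417/50*e3 - 12834/125*e1 e2 - 2889/500*e1 e3 + 839/4*e2 e3 + 22501/200*e1 e2 e3
step 5: 6417/50*e3
Answer: 6417/50*e3


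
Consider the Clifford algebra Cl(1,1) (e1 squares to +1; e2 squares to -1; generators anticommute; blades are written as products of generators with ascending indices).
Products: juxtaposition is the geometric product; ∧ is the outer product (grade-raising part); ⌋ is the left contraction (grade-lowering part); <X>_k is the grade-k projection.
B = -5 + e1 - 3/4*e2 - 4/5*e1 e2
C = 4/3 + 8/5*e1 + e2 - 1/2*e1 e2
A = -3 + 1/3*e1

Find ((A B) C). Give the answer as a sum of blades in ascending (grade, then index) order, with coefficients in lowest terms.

step 1: 46/3 - 14/3*e1 + 119/60*e2 + 43/20*e1 e2
step 2: 3571/360 + 5461/360*e1 + 3796/225*e2 - 316/25*e1 e2
Answer: 3571/360 + 5461/360*e1 + 3796/225*e2 - 316/25*e1 e2


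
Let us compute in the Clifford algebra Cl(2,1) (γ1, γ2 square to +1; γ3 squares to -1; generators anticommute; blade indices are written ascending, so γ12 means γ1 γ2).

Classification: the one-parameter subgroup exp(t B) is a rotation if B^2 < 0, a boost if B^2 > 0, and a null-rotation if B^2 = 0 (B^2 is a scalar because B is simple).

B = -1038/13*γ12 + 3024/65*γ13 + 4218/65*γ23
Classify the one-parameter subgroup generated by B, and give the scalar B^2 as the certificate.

B^2 term by term: the squares give (-1038/13)^2*(γ12)^2 + (3024/65)^2*(γ13)^2 + (4218/65)^2*(γ23)^2 = 1077444/169*(-1) + 9144576/4225*(+1) + 17791524/4225*(+1) = 0 (each basis 2-blade squares to minus the product of its generators' squares); cross terms between blades sharing an index anticommute and cancel. So B^2 = 0.
Answer: null-rotation, certificate B^2 = 0. Certificate logic: 0 is a conjugation-invariant scalar, so its sign fixes rotation versus boost versus null-rotation outright.


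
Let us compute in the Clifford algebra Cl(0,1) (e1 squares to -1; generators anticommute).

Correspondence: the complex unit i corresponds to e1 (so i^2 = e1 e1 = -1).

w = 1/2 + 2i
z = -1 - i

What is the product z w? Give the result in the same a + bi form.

In blades: z = -1 - e1, w = 1/2 + 2*e1.
Distribute z over w term by term (generator squares from the signature, products reordered to ascending indices): (-1)*w = -1/2 - 2*e1; (-e1)*w = 2 - 1/2*e1.
Sum: 3/2 - 5/2*e1; translating back through the correspondence:
Answer: 3/2 - 5/2*i


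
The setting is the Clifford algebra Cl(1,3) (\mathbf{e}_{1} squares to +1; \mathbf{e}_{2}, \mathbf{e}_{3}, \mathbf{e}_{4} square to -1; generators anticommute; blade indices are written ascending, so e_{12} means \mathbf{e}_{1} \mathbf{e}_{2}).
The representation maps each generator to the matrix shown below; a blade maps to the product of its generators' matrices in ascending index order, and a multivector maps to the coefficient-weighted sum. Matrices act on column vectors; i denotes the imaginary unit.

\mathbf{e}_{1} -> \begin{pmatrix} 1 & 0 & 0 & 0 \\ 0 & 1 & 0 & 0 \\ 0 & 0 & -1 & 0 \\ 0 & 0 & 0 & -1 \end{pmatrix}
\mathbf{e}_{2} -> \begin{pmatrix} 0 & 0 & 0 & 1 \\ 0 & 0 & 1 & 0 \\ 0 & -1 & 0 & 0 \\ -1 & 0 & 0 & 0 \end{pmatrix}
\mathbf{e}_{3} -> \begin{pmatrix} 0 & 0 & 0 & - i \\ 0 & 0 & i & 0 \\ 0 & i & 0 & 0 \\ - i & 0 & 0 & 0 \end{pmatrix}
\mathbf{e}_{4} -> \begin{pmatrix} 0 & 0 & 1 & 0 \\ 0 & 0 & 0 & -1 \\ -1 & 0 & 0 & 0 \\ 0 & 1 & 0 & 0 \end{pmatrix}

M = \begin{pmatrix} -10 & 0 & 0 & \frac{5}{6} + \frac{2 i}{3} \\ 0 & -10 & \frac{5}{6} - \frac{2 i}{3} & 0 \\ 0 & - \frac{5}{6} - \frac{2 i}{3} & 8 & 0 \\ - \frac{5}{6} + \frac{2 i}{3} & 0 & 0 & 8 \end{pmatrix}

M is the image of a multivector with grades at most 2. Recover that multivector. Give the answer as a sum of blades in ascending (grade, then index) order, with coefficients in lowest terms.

Method: the blade images are trace-orthogonal — tr(rho(e_A) rho(e_B)^-1) = 4 if A = B and 0 otherwise — and rho(e_A)^-1 = (e_A)^2 * rho(e_A) with (e_A)^2 = +1 or -1, so the coefficient of e_A in the preimage is (e_A)^2 * tr(M rho(e_A))/4.
Nonzero projections over blades of grade <= 2: 1: (1)^2 = +1, tr(M 1) = -4, coefficient -1; e_{1}: (e_{1})^2 = +1, tr(M rho(e_{1})) = -36, coefficient -9; e_{2}: (e_{2})^2 = -1, tr(M rho(e_{2})) = - \frac{10}{3}, coefficient \frac{5}{6}; e_{3}: (e_{3})^2 = -1, tr(M rho(e_{3})) = \frac{8}{3}, coefficient -\frac{2}{3}. Every other blade of grade <= 2 projects to 0.
Answer: -1 - 9 e_{1} + \frac{5}{6} e_{2} - \frac{2}{3} e_{3}


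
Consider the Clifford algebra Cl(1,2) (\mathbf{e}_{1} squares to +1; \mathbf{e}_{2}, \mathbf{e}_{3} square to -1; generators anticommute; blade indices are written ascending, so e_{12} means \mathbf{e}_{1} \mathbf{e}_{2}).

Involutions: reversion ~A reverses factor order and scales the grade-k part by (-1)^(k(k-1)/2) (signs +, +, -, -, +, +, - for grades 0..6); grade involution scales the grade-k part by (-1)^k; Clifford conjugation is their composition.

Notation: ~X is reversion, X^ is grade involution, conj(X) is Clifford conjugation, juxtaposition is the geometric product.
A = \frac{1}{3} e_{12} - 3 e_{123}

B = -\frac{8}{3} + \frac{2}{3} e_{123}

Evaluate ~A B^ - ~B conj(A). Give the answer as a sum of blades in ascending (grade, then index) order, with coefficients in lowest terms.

first term: 2 + \frac{2}{9} e_{3} + \frac{8}{9} e_{12} - 8 e_{123}
second term: -2 + \frac{2}{9} e_{3} + \frac{8}{9} e_{12} + 8 e_{123}
Answer: 4 - 16 e_{123}


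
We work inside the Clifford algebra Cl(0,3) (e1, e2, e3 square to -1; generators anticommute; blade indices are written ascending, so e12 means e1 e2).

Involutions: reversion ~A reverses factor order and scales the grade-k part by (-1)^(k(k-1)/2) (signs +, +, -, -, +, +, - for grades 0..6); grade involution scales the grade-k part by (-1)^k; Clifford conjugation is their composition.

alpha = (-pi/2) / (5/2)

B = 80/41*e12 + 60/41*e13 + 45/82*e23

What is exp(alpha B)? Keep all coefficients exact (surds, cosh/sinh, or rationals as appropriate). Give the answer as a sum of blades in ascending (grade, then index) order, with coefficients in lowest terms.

B^2 term by term: the squares give (80/41)^2*(e12)^2 + (60/41)^2*(e13)^2 + (45/82)^2*(e23)^2 = 6400/1681*(-1) + 3600/1681*(-1) + 2025/6724*(-1) = -25/4 (each basis 2-blade squares to minus the product of its generators' squares); cross terms between blades sharing an index anticommute and cancel. So B^2 = -25/4.
B^2 = -25/4 — circular case — the even/odd split gives cos and sin: l = 5/2, alpha*l = -pi/2, so exp(alpha B) = cos(-pi/2) + (sin(-pi/2)/(5/2))*B = 0 + (-2/5)*B.
Answer: -32/41*e12 - 24/41*e13 - 9/41*e23
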